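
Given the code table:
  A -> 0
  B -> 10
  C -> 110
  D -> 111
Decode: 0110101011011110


Decoding:
0 -> A
110 -> C
10 -> B
10 -> B
110 -> C
111 -> D
10 -> B


Result: ACBBCDB


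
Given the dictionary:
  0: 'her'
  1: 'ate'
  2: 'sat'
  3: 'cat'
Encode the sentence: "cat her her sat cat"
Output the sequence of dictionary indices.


Look up each word in the dictionary:
  'cat' -> 3
  'her' -> 0
  'her' -> 0
  'sat' -> 2
  'cat' -> 3

Encoded: [3, 0, 0, 2, 3]


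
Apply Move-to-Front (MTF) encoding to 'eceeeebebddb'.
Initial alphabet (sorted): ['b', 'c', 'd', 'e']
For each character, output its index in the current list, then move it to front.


MTF encoding:
'e': index 3 in ['b', 'c', 'd', 'e'] -> ['e', 'b', 'c', 'd']
'c': index 2 in ['e', 'b', 'c', 'd'] -> ['c', 'e', 'b', 'd']
'e': index 1 in ['c', 'e', 'b', 'd'] -> ['e', 'c', 'b', 'd']
'e': index 0 in ['e', 'c', 'b', 'd'] -> ['e', 'c', 'b', 'd']
'e': index 0 in ['e', 'c', 'b', 'd'] -> ['e', 'c', 'b', 'd']
'e': index 0 in ['e', 'c', 'b', 'd'] -> ['e', 'c', 'b', 'd']
'b': index 2 in ['e', 'c', 'b', 'd'] -> ['b', 'e', 'c', 'd']
'e': index 1 in ['b', 'e', 'c', 'd'] -> ['e', 'b', 'c', 'd']
'b': index 1 in ['e', 'b', 'c', 'd'] -> ['b', 'e', 'c', 'd']
'd': index 3 in ['b', 'e', 'c', 'd'] -> ['d', 'b', 'e', 'c']
'd': index 0 in ['d', 'b', 'e', 'c'] -> ['d', 'b', 'e', 'c']
'b': index 1 in ['d', 'b', 'e', 'c'] -> ['b', 'd', 'e', 'c']


Output: [3, 2, 1, 0, 0, 0, 2, 1, 1, 3, 0, 1]


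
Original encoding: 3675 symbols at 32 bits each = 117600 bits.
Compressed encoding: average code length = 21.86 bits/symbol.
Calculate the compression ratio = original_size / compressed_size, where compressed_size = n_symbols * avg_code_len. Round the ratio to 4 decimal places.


original_size = n_symbols * orig_bits = 3675 * 32 = 117600 bits
compressed_size = n_symbols * avg_code_len = 3675 * 21.86 = 80335.5 bits
ratio = original_size / compressed_size = 117600 / 80335.5 = 1.4639

Compression ratio = 1.4639


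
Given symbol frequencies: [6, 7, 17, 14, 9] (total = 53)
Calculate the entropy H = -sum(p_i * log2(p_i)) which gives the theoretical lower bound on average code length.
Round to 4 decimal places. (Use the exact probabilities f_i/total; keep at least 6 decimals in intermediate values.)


Per-symbol terms -p_i * log2(p_i) with p_i = f_i/53:
  p = 6/53 = 0.113208: log2(p) = -3.142958, -p*log2(p) = 0.355807
  p = 7/53 = 0.132075: log2(p) = -2.920566, -p*log2(p) = 0.385735
  p = 17/53 = 0.320755: log2(p) = -1.640458, -p*log2(p) = 0.526185
  p = 14/53 = 0.264151: log2(p) = -1.920566, -p*log2(p) = 0.507319
  p = 9/53 = 0.169811: log2(p) = -2.557995, -p*log2(p) = 0.434377
H = 0.355807 + 0.385735 + 0.526185 + 0.507319 + 0.434377 = 2.209423

H = 2.2094 bits/symbol


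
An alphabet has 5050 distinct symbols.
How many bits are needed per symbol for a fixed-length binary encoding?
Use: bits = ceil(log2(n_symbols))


log2(5050) = 12.3021
Bracket: 2^12 = 4096 < 5050 <= 2^13 = 8192
So ceil(log2(5050)) = 13

bits = ceil(log2(5050)) = ceil(12.3021) = 13 bits


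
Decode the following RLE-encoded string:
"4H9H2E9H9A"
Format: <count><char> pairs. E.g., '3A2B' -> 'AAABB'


Expanding each <count><char> pair:
  4H -> 'HHHH'
  9H -> 'HHHHHHHHH'
  2E -> 'EE'
  9H -> 'HHHHHHHHH'
  9A -> 'AAAAAAAAA'

Decoded = HHHHHHHHHHHHHEEHHHHHHHHHAAAAAAAAA


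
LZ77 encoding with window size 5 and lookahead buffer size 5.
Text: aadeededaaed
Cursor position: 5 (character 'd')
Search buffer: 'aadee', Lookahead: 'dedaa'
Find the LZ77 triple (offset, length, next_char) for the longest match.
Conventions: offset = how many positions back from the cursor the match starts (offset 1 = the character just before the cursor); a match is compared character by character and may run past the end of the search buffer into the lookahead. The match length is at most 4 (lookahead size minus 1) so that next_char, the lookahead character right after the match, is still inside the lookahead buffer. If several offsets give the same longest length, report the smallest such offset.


Try each offset into the search buffer:
  offset=1 (pos 4, char 'e'): match length 0
  offset=2 (pos 3, char 'e'): match length 0
  offset=3 (pos 2, char 'd'): match length 2
  offset=4 (pos 1, char 'a'): match length 0
  offset=5 (pos 0, char 'a'): match length 0
Longest match has length 2 at offset 3.
next_char = character at position 5 + 2 = 7 -> 'd'

Best match: offset=3, length=2 (matching 'de' starting at position 2)
LZ77 triple: (3, 2, 'd')


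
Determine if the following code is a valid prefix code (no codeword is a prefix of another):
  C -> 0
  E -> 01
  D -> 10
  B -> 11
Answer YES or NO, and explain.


Checking each pair (does one codeword prefix another?):
  C='0' vs E='01': prefix -- VIOLATION

NO -- this is NOT a valid prefix code. C (0) is a prefix of E (01).


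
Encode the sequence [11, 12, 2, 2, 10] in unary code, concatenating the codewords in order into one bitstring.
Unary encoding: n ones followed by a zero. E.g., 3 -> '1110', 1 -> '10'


Encode each number as n ones followed by a terminating 0:
  11 -> 111111111110 (12 bits)
  12 -> 1111111111110 (13 bits)
  2 -> 110 (3 bits)
  2 -> 110 (3 bits)
  10 -> 11111111110 (11 bits)
Total length = 12 + 13 + 3 + 3 + 11 = 42 bits.

Unary([11, 12, 2, 2, 10]) = 111111111110111111111111011011011111111110 (42 bits)


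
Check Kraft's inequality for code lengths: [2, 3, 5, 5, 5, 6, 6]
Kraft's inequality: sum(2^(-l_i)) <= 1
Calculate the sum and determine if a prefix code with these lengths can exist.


Sum = 2^(-2) + 2^(-3) + 2^(-5) + 2^(-5) + 2^(-5) + 2^(-6) + 2^(-6)
    = 0.25 + 0.125 + 0.03125 + 0.03125 + 0.03125 + 0.015625 + 0.015625
    = 32/64 = 0.5
Since 0.5 <= 1, Kraft's inequality IS satisfied.
A prefix code with these lengths CAN exist.

Kraft sum = 0.5. Satisfied.


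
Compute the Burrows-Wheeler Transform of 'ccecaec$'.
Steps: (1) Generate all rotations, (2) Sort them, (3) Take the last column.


Rotations (sorted):
  0: $ccecaec -> last char: c
  1: aec$ccec -> last char: c
  2: c$ccecae -> last char: e
  3: caec$cce -> last char: e
  4: ccecaec$ -> last char: $
  5: cecaec$c -> last char: c
  6: ec$cceca -> last char: a
  7: ecaec$cc -> last char: c


BWT = ccee$cac


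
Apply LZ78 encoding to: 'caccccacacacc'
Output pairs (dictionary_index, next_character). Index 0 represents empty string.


LZ78 encoding steps:
Dictionary: {0: ''}
Step 1: w='' (idx 0), next='c' -> output (0, 'c'), add 'c' as idx 1
Step 2: w='' (idx 0), next='a' -> output (0, 'a'), add 'a' as idx 2
Step 3: w='c' (idx 1), next='c' -> output (1, 'c'), add 'cc' as idx 3
Step 4: w='cc' (idx 3), next='a' -> output (3, 'a'), add 'cca' as idx 4
Step 5: w='c' (idx 1), next='a' -> output (1, 'a'), add 'ca' as idx 5
Step 6: w='ca' (idx 5), next='c' -> output (5, 'c'), add 'cac' as idx 6
Step 7: w='c' (idx 1), end of input -> output (1, '')


Encoded: [(0, 'c'), (0, 'a'), (1, 'c'), (3, 'a'), (1, 'a'), (5, 'c'), (1, '')]


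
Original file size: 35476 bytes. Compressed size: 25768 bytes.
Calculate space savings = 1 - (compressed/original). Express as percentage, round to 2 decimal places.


ratio = compressed/original = 25768/35476 = 0.72635
savings = 1 - ratio = 1 - 0.72635 = 0.27365
as a percentage: 0.27365 * 100 = 27.36%

Space savings = 1 - 25768/35476 = 27.36%


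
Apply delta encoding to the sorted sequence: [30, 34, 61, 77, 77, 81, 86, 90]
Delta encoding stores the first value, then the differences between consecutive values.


First value: 30
Deltas:
  34 - 30 = 4
  61 - 34 = 27
  77 - 61 = 16
  77 - 77 = 0
  81 - 77 = 4
  86 - 81 = 5
  90 - 86 = 4


Delta encoded: [30, 4, 27, 16, 0, 4, 5, 4]


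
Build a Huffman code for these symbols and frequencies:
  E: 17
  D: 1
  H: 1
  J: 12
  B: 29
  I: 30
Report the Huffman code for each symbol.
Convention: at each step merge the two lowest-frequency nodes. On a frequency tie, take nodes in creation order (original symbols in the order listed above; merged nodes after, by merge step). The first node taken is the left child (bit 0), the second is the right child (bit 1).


Huffman tree construction:
Step 1: Merge D(1) + H(1) = 2
Step 2: Merge (D+H)(2) + J(12) = 14
Step 3: Merge ((D+H)+J)(14) + E(17) = 31
Step 4: Merge B(29) + I(30) = 59
Step 5: Merge (((D+H)+J)+E)(31) + (B+I)(59) = 90
Read each symbol's code off the tree from the root (left child = 0, right child = 1).

Codes:
  E: 01 (length 2)
  D: 0000 (length 4)
  H: 0001 (length 4)
  J: 001 (length 3)
  B: 10 (length 2)
  I: 11 (length 2)
Average code length: 196/90 = 2.1778 bits/symbol


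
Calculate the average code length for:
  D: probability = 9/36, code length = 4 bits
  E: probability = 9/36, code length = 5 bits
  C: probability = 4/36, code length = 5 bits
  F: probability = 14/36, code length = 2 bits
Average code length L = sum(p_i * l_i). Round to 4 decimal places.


Weighted contributions p_i * l_i:
  D: (9/36) * 4 = 36/36
  E: (9/36) * 5 = 45/36
  C: (4/36) * 5 = 20/36
  F: (14/36) * 2 = 28/36
Sum = (36 + 45 + 20 + 28)/36 = 129/36

L = 129/36 = 3.5833 bits/symbol


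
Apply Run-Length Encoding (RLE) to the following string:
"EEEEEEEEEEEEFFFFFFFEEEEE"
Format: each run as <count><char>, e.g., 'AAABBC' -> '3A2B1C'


Scanning runs left to right:
  i=0: run of 'E' x 12 -> '12E'
  i=12: run of 'F' x 7 -> '7F'
  i=19: run of 'E' x 5 -> '5E'

RLE = 12E7F5E


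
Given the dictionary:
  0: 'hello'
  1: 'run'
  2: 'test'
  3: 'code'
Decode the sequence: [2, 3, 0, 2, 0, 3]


Look up each index in the dictionary:
  2 -> 'test'
  3 -> 'code'
  0 -> 'hello'
  2 -> 'test'
  0 -> 'hello'
  3 -> 'code'

Decoded: "test code hello test hello code"


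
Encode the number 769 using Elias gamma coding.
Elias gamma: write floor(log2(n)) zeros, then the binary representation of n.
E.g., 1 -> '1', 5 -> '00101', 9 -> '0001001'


num_bits = floor(log2(769)) + 1 = 10
leading_zeros = num_bits - 1 = 9
binary(769) = 1100000001

Elias gamma(769) = '000000000' + '1100000001' = 0000000001100000001 (19 bits)


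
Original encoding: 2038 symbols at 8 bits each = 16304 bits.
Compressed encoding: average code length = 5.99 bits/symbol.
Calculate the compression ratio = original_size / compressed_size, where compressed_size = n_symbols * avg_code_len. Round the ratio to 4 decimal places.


original_size = n_symbols * orig_bits = 2038 * 8 = 16304 bits
compressed_size = n_symbols * avg_code_len = 2038 * 5.99 = 12207.62 bits
ratio = original_size / compressed_size = 16304 / 12207.62 = 1.3356

Compression ratio = 1.3356


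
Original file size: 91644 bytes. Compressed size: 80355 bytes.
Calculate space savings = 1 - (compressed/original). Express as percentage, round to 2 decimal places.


ratio = compressed/original = 80355/91644 = 0.876817
savings = 1 - ratio = 1 - 0.876817 = 0.123183
as a percentage: 0.123183 * 100 = 12.32%

Space savings = 1 - 80355/91644 = 12.32%


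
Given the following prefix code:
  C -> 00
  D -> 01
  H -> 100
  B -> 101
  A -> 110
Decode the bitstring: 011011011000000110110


Decoding step by step:
Bits 01 -> D
Bits 101 -> B
Bits 101 -> B
Bits 100 -> H
Bits 00 -> C
Bits 00 -> C
Bits 110 -> A
Bits 110 -> A


Decoded message: DBBHCCAA


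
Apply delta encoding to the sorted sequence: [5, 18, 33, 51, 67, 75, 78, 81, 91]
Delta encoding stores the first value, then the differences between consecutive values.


First value: 5
Deltas:
  18 - 5 = 13
  33 - 18 = 15
  51 - 33 = 18
  67 - 51 = 16
  75 - 67 = 8
  78 - 75 = 3
  81 - 78 = 3
  91 - 81 = 10


Delta encoded: [5, 13, 15, 18, 16, 8, 3, 3, 10]


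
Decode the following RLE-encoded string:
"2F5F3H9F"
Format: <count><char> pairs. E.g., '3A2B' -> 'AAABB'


Expanding each <count><char> pair:
  2F -> 'FF'
  5F -> 'FFFFF'
  3H -> 'HHH'
  9F -> 'FFFFFFFFF'

Decoded = FFFFFFFHHHFFFFFFFFF


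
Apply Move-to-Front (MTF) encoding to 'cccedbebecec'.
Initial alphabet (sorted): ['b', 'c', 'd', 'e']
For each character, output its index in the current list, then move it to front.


MTF encoding:
'c': index 1 in ['b', 'c', 'd', 'e'] -> ['c', 'b', 'd', 'e']
'c': index 0 in ['c', 'b', 'd', 'e'] -> ['c', 'b', 'd', 'e']
'c': index 0 in ['c', 'b', 'd', 'e'] -> ['c', 'b', 'd', 'e']
'e': index 3 in ['c', 'b', 'd', 'e'] -> ['e', 'c', 'b', 'd']
'd': index 3 in ['e', 'c', 'b', 'd'] -> ['d', 'e', 'c', 'b']
'b': index 3 in ['d', 'e', 'c', 'b'] -> ['b', 'd', 'e', 'c']
'e': index 2 in ['b', 'd', 'e', 'c'] -> ['e', 'b', 'd', 'c']
'b': index 1 in ['e', 'b', 'd', 'c'] -> ['b', 'e', 'd', 'c']
'e': index 1 in ['b', 'e', 'd', 'c'] -> ['e', 'b', 'd', 'c']
'c': index 3 in ['e', 'b', 'd', 'c'] -> ['c', 'e', 'b', 'd']
'e': index 1 in ['c', 'e', 'b', 'd'] -> ['e', 'c', 'b', 'd']
'c': index 1 in ['e', 'c', 'b', 'd'] -> ['c', 'e', 'b', 'd']


Output: [1, 0, 0, 3, 3, 3, 2, 1, 1, 3, 1, 1]


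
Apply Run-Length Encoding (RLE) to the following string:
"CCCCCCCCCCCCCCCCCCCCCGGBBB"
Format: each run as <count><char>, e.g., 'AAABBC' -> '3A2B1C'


Scanning runs left to right:
  i=0: run of 'C' x 21 -> '21C'
  i=21: run of 'G' x 2 -> '2G'
  i=23: run of 'B' x 3 -> '3B'

RLE = 21C2G3B


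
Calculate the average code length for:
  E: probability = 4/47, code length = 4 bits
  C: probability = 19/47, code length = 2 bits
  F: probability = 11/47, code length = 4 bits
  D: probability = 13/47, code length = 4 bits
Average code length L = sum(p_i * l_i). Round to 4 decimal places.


Weighted contributions p_i * l_i:
  E: (4/47) * 4 = 16/47
  C: (19/47) * 2 = 38/47
  F: (11/47) * 4 = 44/47
  D: (13/47) * 4 = 52/47
Sum = (16 + 38 + 44 + 52)/47 = 150/47

L = 150/47 = 3.1915 bits/symbol


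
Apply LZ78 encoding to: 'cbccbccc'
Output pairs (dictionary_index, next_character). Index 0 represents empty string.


LZ78 encoding steps:
Dictionary: {0: ''}
Step 1: w='' (idx 0), next='c' -> output (0, 'c'), add 'c' as idx 1
Step 2: w='' (idx 0), next='b' -> output (0, 'b'), add 'b' as idx 2
Step 3: w='c' (idx 1), next='c' -> output (1, 'c'), add 'cc' as idx 3
Step 4: w='b' (idx 2), next='c' -> output (2, 'c'), add 'bc' as idx 4
Step 5: w='cc' (idx 3), end of input -> output (3, '')


Encoded: [(0, 'c'), (0, 'b'), (1, 'c'), (2, 'c'), (3, '')]


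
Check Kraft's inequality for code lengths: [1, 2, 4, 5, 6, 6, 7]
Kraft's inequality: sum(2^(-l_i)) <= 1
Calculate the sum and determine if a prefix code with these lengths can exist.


Sum = 2^(-1) + 2^(-2) + 2^(-4) + 2^(-5) + 2^(-6) + 2^(-6) + 2^(-7)
    = 0.5 + 0.25 + 0.0625 + 0.03125 + 0.015625 + 0.015625 + 0.0078125
    = 113/128 = 0.8828125
Since 0.8828125 <= 1, Kraft's inequality IS satisfied.
A prefix code with these lengths CAN exist.

Kraft sum = 0.8828125. Satisfied.


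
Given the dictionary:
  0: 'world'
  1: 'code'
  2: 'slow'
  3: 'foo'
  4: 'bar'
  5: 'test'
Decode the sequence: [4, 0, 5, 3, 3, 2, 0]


Look up each index in the dictionary:
  4 -> 'bar'
  0 -> 'world'
  5 -> 'test'
  3 -> 'foo'
  3 -> 'foo'
  2 -> 'slow'
  0 -> 'world'

Decoded: "bar world test foo foo slow world"


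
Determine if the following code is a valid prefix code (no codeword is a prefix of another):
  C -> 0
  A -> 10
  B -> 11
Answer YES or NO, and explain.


Checking each pair (does one codeword prefix another?):
  C='0' vs A='10': no prefix
  C='0' vs B='11': no prefix
  A='10' vs C='0': no prefix
  A='10' vs B='11': no prefix
  B='11' vs C='0': no prefix
  B='11' vs A='10': no prefix
No violation found over all pairs.

YES -- this is a valid prefix code. No codeword is a prefix of any other codeword.


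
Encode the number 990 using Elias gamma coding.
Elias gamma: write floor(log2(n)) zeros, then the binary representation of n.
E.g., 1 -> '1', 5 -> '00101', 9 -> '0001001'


num_bits = floor(log2(990)) + 1 = 10
leading_zeros = num_bits - 1 = 9
binary(990) = 1111011110

Elias gamma(990) = '000000000' + '1111011110' = 0000000001111011110 (19 bits)


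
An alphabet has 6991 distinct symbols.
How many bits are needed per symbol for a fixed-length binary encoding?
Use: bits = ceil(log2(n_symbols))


log2(6991) = 12.7713
Bracket: 2^12 = 4096 < 6991 <= 2^13 = 8192
So ceil(log2(6991)) = 13

bits = ceil(log2(6991)) = ceil(12.7713) = 13 bits


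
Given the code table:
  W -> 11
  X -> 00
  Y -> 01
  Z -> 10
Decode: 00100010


Decoding:
00 -> X
10 -> Z
00 -> X
10 -> Z


Result: XZXZ


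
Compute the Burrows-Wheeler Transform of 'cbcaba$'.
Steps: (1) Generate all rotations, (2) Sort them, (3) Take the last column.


Rotations (sorted):
  0: $cbcaba -> last char: a
  1: a$cbcab -> last char: b
  2: aba$cbc -> last char: c
  3: ba$cbca -> last char: a
  4: bcaba$c -> last char: c
  5: caba$cb -> last char: b
  6: cbcaba$ -> last char: $


BWT = abcacb$


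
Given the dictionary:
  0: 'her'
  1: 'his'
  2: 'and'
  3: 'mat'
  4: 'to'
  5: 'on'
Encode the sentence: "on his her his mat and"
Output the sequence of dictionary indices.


Look up each word in the dictionary:
  'on' -> 5
  'his' -> 1
  'her' -> 0
  'his' -> 1
  'mat' -> 3
  'and' -> 2

Encoded: [5, 1, 0, 1, 3, 2]


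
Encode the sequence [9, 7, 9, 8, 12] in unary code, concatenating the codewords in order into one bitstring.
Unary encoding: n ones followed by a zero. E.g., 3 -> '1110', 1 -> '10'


Encode each number as n ones followed by a terminating 0:
  9 -> 1111111110 (10 bits)
  7 -> 11111110 (8 bits)
  9 -> 1111111110 (10 bits)
  8 -> 111111110 (9 bits)
  12 -> 1111111111110 (13 bits)
Total length = 10 + 8 + 10 + 9 + 13 = 50 bits.

Unary([9, 7, 9, 8, 12]) = 11111111101111111011111111101111111101111111111110 (50 bits)


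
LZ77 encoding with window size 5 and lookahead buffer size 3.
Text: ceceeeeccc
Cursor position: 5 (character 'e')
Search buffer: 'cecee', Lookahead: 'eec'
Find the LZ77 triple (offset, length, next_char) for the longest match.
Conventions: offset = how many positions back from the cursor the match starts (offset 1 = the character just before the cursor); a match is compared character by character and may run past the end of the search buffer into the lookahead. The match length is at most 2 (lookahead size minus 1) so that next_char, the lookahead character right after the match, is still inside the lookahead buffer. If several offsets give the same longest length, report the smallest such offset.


Try each offset into the search buffer:
  offset=1 (pos 4, char 'e'): match length 2
  offset=2 (pos 3, char 'e'): match length 2
  offset=3 (pos 2, char 'c'): match length 0
  offset=4 (pos 1, char 'e'): match length 1
  offset=5 (pos 0, char 'c'): match length 0
Longest match has length 2, found at offsets 1, 2; take the smallest, offset 1.
next_char = character at position 5 + 2 = 7 -> 'c'

Best match: offset=1, length=2 (matching 'ee' starting at position 4)
LZ77 triple: (1, 2, 'c')


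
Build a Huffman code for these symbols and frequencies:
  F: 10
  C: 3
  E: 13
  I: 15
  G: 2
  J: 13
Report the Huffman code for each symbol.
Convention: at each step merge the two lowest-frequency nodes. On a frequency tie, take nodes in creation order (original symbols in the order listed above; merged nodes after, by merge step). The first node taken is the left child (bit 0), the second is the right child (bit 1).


Huffman tree construction:
Step 1: Merge G(2) + C(3) = 5
Step 2: Merge (G+C)(5) + F(10) = 15
Step 3: Merge E(13) + J(13) = 26
Step 4: Merge I(15) + ((G+C)+F)(15) = 30
Step 5: Merge (E+J)(26) + (I+((G+C)+F))(30) = 56
Read each symbol's code off the tree from the root (left child = 0, right child = 1).

Codes:
  F: 111 (length 3)
  C: 1101 (length 4)
  E: 00 (length 2)
  I: 10 (length 2)
  G: 1100 (length 4)
  J: 01 (length 2)
Average code length: 132/56 = 2.3571 bits/symbol


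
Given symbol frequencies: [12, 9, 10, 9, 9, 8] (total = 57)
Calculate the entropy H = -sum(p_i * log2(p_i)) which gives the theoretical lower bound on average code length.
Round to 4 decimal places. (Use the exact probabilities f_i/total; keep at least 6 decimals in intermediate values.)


Per-symbol terms -p_i * log2(p_i) with p_i = f_i/57:
  p = 12/57 = 0.210526: log2(p) = -2.247928, -p*log2(p) = 0.473248
  p = 9/57 = 0.157895: log2(p) = -2.662965, -p*log2(p) = 0.420468
  p = 10/57 = 0.175439: log2(p) = -2.510962, -p*log2(p) = 0.440520
  p = 9/57 = 0.157895: log2(p) = -2.662965, -p*log2(p) = 0.420468
  p = 9/57 = 0.157895: log2(p) = -2.662965, -p*log2(p) = 0.420468
  p = 8/57 = 0.140351: log2(p) = -2.832890, -p*log2(p) = 0.397599
H = 0.473248 + 0.420468 + 0.440520 + 0.420468 + 0.420468 + 0.397599 = 2.572771

H = 2.5728 bits/symbol


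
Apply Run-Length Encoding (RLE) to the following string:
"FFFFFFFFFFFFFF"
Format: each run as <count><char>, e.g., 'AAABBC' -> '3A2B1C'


Scanning runs left to right:
  i=0: run of 'F' x 14 -> '14F'

RLE = 14F


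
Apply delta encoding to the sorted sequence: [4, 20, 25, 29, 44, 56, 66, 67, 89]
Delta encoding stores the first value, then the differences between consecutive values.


First value: 4
Deltas:
  20 - 4 = 16
  25 - 20 = 5
  29 - 25 = 4
  44 - 29 = 15
  56 - 44 = 12
  66 - 56 = 10
  67 - 66 = 1
  89 - 67 = 22


Delta encoded: [4, 16, 5, 4, 15, 12, 10, 1, 22]


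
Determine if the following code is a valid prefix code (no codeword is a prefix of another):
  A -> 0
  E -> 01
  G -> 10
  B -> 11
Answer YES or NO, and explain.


Checking each pair (does one codeword prefix another?):
  A='0' vs E='01': prefix -- VIOLATION

NO -- this is NOT a valid prefix code. A (0) is a prefix of E (01).


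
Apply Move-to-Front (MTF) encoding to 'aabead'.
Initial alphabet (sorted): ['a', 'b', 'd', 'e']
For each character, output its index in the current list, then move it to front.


MTF encoding:
'a': index 0 in ['a', 'b', 'd', 'e'] -> ['a', 'b', 'd', 'e']
'a': index 0 in ['a', 'b', 'd', 'e'] -> ['a', 'b', 'd', 'e']
'b': index 1 in ['a', 'b', 'd', 'e'] -> ['b', 'a', 'd', 'e']
'e': index 3 in ['b', 'a', 'd', 'e'] -> ['e', 'b', 'a', 'd']
'a': index 2 in ['e', 'b', 'a', 'd'] -> ['a', 'e', 'b', 'd']
'd': index 3 in ['a', 'e', 'b', 'd'] -> ['d', 'a', 'e', 'b']


Output: [0, 0, 1, 3, 2, 3]


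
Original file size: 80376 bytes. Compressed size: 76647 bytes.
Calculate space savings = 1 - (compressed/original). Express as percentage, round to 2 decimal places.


ratio = compressed/original = 76647/80376 = 0.953606
savings = 1 - ratio = 1 - 0.953606 = 0.046394
as a percentage: 0.046394 * 100 = 4.64%

Space savings = 1 - 76647/80376 = 4.64%


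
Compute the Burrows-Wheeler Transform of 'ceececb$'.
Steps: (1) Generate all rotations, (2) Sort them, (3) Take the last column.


Rotations (sorted):
  0: $ceececb -> last char: b
  1: b$ceecec -> last char: c
  2: cb$ceece -> last char: e
  3: cecb$cee -> last char: e
  4: ceececb$ -> last char: $
  5: ecb$ceec -> last char: c
  6: ececb$ce -> last char: e
  7: eececb$c -> last char: c


BWT = bcee$cec


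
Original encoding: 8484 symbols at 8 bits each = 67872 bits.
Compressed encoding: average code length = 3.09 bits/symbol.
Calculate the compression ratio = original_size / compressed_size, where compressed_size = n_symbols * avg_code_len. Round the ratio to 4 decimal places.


original_size = n_symbols * orig_bits = 8484 * 8 = 67872 bits
compressed_size = n_symbols * avg_code_len = 8484 * 3.09 = 26215.56 bits
ratio = original_size / compressed_size = 67872 / 26215.56 = 2.589

Compression ratio = 2.589


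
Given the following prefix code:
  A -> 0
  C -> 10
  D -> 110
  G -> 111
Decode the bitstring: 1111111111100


Decoding step by step:
Bits 111 -> G
Bits 111 -> G
Bits 111 -> G
Bits 110 -> D
Bits 0 -> A


Decoded message: GGGDA


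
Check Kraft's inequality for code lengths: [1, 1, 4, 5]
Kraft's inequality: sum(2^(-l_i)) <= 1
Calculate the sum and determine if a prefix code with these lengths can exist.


Sum = 2^(-1) + 2^(-1) + 2^(-4) + 2^(-5)
    = 0.5 + 0.5 + 0.0625 + 0.03125
    = 35/32 = 1.09375
Since 1.09375 > 1, Kraft's inequality is NOT satisfied.
A prefix code with these lengths CANNOT exist.

Kraft sum = 1.09375. Not satisfied.


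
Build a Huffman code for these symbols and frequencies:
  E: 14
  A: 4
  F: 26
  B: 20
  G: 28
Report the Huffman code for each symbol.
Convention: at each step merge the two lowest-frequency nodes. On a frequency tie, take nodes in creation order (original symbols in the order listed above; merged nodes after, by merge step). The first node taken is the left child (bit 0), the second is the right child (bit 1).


Huffman tree construction:
Step 1: Merge A(4) + E(14) = 18
Step 2: Merge (A+E)(18) + B(20) = 38
Step 3: Merge F(26) + G(28) = 54
Step 4: Merge ((A+E)+B)(38) + (F+G)(54) = 92
Read each symbol's code off the tree from the root (left child = 0, right child = 1).

Codes:
  E: 001 (length 3)
  A: 000 (length 3)
  F: 10 (length 2)
  B: 01 (length 2)
  G: 11 (length 2)
Average code length: 202/92 = 2.1957 bits/symbol


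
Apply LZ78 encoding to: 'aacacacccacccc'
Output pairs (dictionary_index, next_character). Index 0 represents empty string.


LZ78 encoding steps:
Dictionary: {0: ''}
Step 1: w='' (idx 0), next='a' -> output (0, 'a'), add 'a' as idx 1
Step 2: w='a' (idx 1), next='c' -> output (1, 'c'), add 'ac' as idx 2
Step 3: w='ac' (idx 2), next='a' -> output (2, 'a'), add 'aca' as idx 3
Step 4: w='' (idx 0), next='c' -> output (0, 'c'), add 'c' as idx 4
Step 5: w='c' (idx 4), next='c' -> output (4, 'c'), add 'cc' as idx 5
Step 6: w='ac' (idx 2), next='c' -> output (2, 'c'), add 'acc' as idx 6
Step 7: w='cc' (idx 5), end of input -> output (5, '')


Encoded: [(0, 'a'), (1, 'c'), (2, 'a'), (0, 'c'), (4, 'c'), (2, 'c'), (5, '')]


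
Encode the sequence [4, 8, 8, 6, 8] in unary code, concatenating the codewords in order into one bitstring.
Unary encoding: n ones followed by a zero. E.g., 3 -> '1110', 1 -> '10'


Encode each number as n ones followed by a terminating 0:
  4 -> 11110 (5 bits)
  8 -> 111111110 (9 bits)
  8 -> 111111110 (9 bits)
  6 -> 1111110 (7 bits)
  8 -> 111111110 (9 bits)
Total length = 5 + 9 + 9 + 7 + 9 = 39 bits.

Unary([4, 8, 8, 6, 8]) = 111101111111101111111101111110111111110 (39 bits)


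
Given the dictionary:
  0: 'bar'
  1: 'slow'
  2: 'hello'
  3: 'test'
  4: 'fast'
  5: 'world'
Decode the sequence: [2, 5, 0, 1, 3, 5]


Look up each index in the dictionary:
  2 -> 'hello'
  5 -> 'world'
  0 -> 'bar'
  1 -> 'slow'
  3 -> 'test'
  5 -> 'world'

Decoded: "hello world bar slow test world"


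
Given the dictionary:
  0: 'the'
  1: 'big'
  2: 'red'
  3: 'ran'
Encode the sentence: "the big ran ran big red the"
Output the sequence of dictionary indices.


Look up each word in the dictionary:
  'the' -> 0
  'big' -> 1
  'ran' -> 3
  'ran' -> 3
  'big' -> 1
  'red' -> 2
  'the' -> 0

Encoded: [0, 1, 3, 3, 1, 2, 0]


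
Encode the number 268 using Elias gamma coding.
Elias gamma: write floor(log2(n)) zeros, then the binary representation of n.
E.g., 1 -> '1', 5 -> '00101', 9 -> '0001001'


num_bits = floor(log2(268)) + 1 = 9
leading_zeros = num_bits - 1 = 8
binary(268) = 100001100

Elias gamma(268) = '00000000' + '100001100' = 00000000100001100 (17 bits)


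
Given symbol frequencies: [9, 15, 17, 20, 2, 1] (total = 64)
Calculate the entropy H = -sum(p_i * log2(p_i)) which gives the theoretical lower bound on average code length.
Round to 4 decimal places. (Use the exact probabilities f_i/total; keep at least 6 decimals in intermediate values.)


Per-symbol terms -p_i * log2(p_i) with p_i = f_i/64:
  p = 9/64 = 0.140625: log2(p) = -2.830075, -p*log2(p) = 0.397979
  p = 15/64 = 0.234375: log2(p) = -2.093109, -p*log2(p) = 0.490573
  p = 17/64 = 0.265625: log2(p) = -1.912537, -p*log2(p) = 0.508018
  p = 20/64 = 0.312500: log2(p) = -1.678072, -p*log2(p) = 0.524397
  p = 2/64 = 0.031250: log2(p) = -5.000000, -p*log2(p) = 0.156250
  p = 1/64 = 0.015625: log2(p) = -6.000000, -p*log2(p) = 0.093750
H = 0.397979 + 0.490573 + 0.508018 + 0.524397 + 0.156250 + 0.093750 = 2.170967

H = 2.171 bits/symbol


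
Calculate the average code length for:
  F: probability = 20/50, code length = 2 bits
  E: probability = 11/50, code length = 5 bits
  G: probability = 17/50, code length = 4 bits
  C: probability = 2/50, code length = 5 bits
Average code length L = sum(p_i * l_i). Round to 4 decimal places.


Weighted contributions p_i * l_i:
  F: (20/50) * 2 = 40/50
  E: (11/50) * 5 = 55/50
  G: (17/50) * 4 = 68/50
  C: (2/50) * 5 = 10/50
Sum = (40 + 55 + 68 + 10)/50 = 173/50

L = 173/50 = 3.4600 bits/symbol


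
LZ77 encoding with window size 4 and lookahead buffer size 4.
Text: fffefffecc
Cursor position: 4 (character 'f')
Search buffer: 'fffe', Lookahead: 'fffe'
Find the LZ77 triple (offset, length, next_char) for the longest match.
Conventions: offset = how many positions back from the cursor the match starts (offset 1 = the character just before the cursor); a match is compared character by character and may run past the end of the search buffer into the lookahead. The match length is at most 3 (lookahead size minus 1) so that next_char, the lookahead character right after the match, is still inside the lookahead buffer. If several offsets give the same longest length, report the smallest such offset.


Try each offset into the search buffer:
  offset=1 (pos 3, char 'e'): match length 0
  offset=2 (pos 2, char 'f'): match length 1
  offset=3 (pos 1, char 'f'): match length 2
  offset=4 (pos 0, char 'f'): match length 3
Longest match has length 3 at offset 4.
next_char = character at position 4 + 3 = 7 -> 'e'

Best match: offset=4, length=3 (matching 'fff' starting at position 0)
LZ77 triple: (4, 3, 'e')


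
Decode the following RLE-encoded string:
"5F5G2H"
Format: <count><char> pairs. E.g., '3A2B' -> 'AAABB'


Expanding each <count><char> pair:
  5F -> 'FFFFF'
  5G -> 'GGGGG'
  2H -> 'HH'

Decoded = FFFFFGGGGGHH


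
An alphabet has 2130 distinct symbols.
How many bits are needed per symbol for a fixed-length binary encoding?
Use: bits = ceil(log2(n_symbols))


log2(2130) = 11.0566
Bracket: 2^11 = 2048 < 2130 <= 2^12 = 4096
So ceil(log2(2130)) = 12

bits = ceil(log2(2130)) = ceil(11.0566) = 12 bits


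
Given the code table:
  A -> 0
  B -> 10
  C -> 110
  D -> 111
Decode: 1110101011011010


Decoding:
111 -> D
0 -> A
10 -> B
10 -> B
110 -> C
110 -> C
10 -> B


Result: DABBCCB


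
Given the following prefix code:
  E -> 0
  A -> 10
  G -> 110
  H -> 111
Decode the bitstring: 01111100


Decoding step by step:
Bits 0 -> E
Bits 111 -> H
Bits 110 -> G
Bits 0 -> E


Decoded message: EHGE


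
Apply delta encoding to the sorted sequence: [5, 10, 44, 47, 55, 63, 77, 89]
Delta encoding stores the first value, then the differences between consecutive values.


First value: 5
Deltas:
  10 - 5 = 5
  44 - 10 = 34
  47 - 44 = 3
  55 - 47 = 8
  63 - 55 = 8
  77 - 63 = 14
  89 - 77 = 12


Delta encoded: [5, 5, 34, 3, 8, 8, 14, 12]


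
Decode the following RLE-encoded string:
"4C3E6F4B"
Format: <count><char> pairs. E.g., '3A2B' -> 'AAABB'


Expanding each <count><char> pair:
  4C -> 'CCCC'
  3E -> 'EEE'
  6F -> 'FFFFFF'
  4B -> 'BBBB'

Decoded = CCCCEEEFFFFFFBBBB


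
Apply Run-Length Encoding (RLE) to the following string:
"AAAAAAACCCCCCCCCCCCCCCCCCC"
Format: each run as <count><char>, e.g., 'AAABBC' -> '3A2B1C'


Scanning runs left to right:
  i=0: run of 'A' x 7 -> '7A'
  i=7: run of 'C' x 19 -> '19C'

RLE = 7A19C


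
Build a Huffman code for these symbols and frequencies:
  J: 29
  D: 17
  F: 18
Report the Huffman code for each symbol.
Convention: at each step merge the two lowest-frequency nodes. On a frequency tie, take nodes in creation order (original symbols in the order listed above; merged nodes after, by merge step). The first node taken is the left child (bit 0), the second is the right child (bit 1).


Huffman tree construction:
Step 1: Merge D(17) + F(18) = 35
Step 2: Merge J(29) + (D+F)(35) = 64
Read each symbol's code off the tree from the root (left child = 0, right child = 1).

Codes:
  J: 0 (length 1)
  D: 10 (length 2)
  F: 11 (length 2)
Average code length: 99/64 = 1.5469 bits/symbol


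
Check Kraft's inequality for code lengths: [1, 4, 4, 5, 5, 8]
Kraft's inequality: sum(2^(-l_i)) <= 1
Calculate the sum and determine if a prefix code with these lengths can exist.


Sum = 2^(-1) + 2^(-4) + 2^(-4) + 2^(-5) + 2^(-5) + 2^(-8)
    = 0.5 + 0.0625 + 0.0625 + 0.03125 + 0.03125 + 0.00390625
    = 177/256 = 0.69140625
Since 0.69140625 <= 1, Kraft's inequality IS satisfied.
A prefix code with these lengths CAN exist.

Kraft sum = 0.69140625. Satisfied.


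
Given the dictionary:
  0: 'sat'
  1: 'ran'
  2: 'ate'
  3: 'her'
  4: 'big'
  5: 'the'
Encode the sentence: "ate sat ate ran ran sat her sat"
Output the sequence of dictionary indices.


Look up each word in the dictionary:
  'ate' -> 2
  'sat' -> 0
  'ate' -> 2
  'ran' -> 1
  'ran' -> 1
  'sat' -> 0
  'her' -> 3
  'sat' -> 0

Encoded: [2, 0, 2, 1, 1, 0, 3, 0]


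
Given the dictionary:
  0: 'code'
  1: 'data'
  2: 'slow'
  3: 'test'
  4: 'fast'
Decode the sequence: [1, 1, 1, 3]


Look up each index in the dictionary:
  1 -> 'data'
  1 -> 'data'
  1 -> 'data'
  3 -> 'test'

Decoded: "data data data test"


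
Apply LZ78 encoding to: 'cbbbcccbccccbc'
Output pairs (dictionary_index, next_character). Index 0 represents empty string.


LZ78 encoding steps:
Dictionary: {0: ''}
Step 1: w='' (idx 0), next='c' -> output (0, 'c'), add 'c' as idx 1
Step 2: w='' (idx 0), next='b' -> output (0, 'b'), add 'b' as idx 2
Step 3: w='b' (idx 2), next='b' -> output (2, 'b'), add 'bb' as idx 3
Step 4: w='c' (idx 1), next='c' -> output (1, 'c'), add 'cc' as idx 4
Step 5: w='c' (idx 1), next='b' -> output (1, 'b'), add 'cb' as idx 5
Step 6: w='cc' (idx 4), next='c' -> output (4, 'c'), add 'ccc' as idx 6
Step 7: w='cb' (idx 5), next='c' -> output (5, 'c'), add 'cbc' as idx 7


Encoded: [(0, 'c'), (0, 'b'), (2, 'b'), (1, 'c'), (1, 'b'), (4, 'c'), (5, 'c')]


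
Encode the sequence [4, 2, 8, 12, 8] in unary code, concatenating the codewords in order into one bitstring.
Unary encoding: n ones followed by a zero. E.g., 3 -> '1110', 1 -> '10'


Encode each number as n ones followed by a terminating 0:
  4 -> 11110 (5 bits)
  2 -> 110 (3 bits)
  8 -> 111111110 (9 bits)
  12 -> 1111111111110 (13 bits)
  8 -> 111111110 (9 bits)
Total length = 5 + 3 + 9 + 13 + 9 = 39 bits.

Unary([4, 2, 8, 12, 8]) = 111101101111111101111111111110111111110 (39 bits)


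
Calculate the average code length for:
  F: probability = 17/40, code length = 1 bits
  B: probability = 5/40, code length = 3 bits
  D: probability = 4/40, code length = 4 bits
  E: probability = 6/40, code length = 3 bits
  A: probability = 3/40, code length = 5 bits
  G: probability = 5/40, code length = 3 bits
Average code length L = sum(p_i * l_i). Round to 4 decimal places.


Weighted contributions p_i * l_i:
  F: (17/40) * 1 = 17/40
  B: (5/40) * 3 = 15/40
  D: (4/40) * 4 = 16/40
  E: (6/40) * 3 = 18/40
  A: (3/40) * 5 = 15/40
  G: (5/40) * 3 = 15/40
Sum = (17 + 15 + 16 + 18 + 15 + 15)/40 = 96/40

L = 96/40 = 2.4000 bits/symbol


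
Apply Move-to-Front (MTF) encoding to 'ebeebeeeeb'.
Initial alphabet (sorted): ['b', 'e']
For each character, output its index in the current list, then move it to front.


MTF encoding:
'e': index 1 in ['b', 'e'] -> ['e', 'b']
'b': index 1 in ['e', 'b'] -> ['b', 'e']
'e': index 1 in ['b', 'e'] -> ['e', 'b']
'e': index 0 in ['e', 'b'] -> ['e', 'b']
'b': index 1 in ['e', 'b'] -> ['b', 'e']
'e': index 1 in ['b', 'e'] -> ['e', 'b']
'e': index 0 in ['e', 'b'] -> ['e', 'b']
'e': index 0 in ['e', 'b'] -> ['e', 'b']
'e': index 0 in ['e', 'b'] -> ['e', 'b']
'b': index 1 in ['e', 'b'] -> ['b', 'e']


Output: [1, 1, 1, 0, 1, 1, 0, 0, 0, 1]


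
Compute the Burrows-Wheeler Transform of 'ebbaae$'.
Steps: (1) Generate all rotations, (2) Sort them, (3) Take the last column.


Rotations (sorted):
  0: $ebbaae -> last char: e
  1: aae$ebb -> last char: b
  2: ae$ebba -> last char: a
  3: baae$eb -> last char: b
  4: bbaae$e -> last char: e
  5: e$ebbaa -> last char: a
  6: ebbaae$ -> last char: $


BWT = ebabea$


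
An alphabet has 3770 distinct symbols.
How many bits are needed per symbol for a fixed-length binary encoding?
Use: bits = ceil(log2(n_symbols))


log2(3770) = 11.8803
Bracket: 2^11 = 2048 < 3770 <= 2^12 = 4096
So ceil(log2(3770)) = 12

bits = ceil(log2(3770)) = ceil(11.8803) = 12 bits


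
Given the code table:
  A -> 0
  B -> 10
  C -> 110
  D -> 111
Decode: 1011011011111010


Decoding:
10 -> B
110 -> C
110 -> C
111 -> D
110 -> C
10 -> B


Result: BCCDCB


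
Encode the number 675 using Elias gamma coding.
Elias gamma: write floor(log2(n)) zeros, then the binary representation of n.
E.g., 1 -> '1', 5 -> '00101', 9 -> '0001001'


num_bits = floor(log2(675)) + 1 = 10
leading_zeros = num_bits - 1 = 9
binary(675) = 1010100011

Elias gamma(675) = '000000000' + '1010100011' = 0000000001010100011 (19 bits)


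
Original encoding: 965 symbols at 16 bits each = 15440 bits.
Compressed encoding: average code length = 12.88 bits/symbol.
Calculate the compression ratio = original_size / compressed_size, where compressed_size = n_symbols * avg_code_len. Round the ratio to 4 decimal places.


original_size = n_symbols * orig_bits = 965 * 16 = 15440 bits
compressed_size = n_symbols * avg_code_len = 965 * 12.88 = 12429.2 bits
ratio = original_size / compressed_size = 15440 / 12429.2 = 1.2422

Compression ratio = 1.2422


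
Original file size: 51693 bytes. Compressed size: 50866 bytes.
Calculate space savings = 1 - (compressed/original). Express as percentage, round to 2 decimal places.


ratio = compressed/original = 50866/51693 = 0.984002
savings = 1 - ratio = 1 - 0.984002 = 0.015998
as a percentage: 0.015998 * 100 = 1.6%

Space savings = 1 - 50866/51693 = 1.6%


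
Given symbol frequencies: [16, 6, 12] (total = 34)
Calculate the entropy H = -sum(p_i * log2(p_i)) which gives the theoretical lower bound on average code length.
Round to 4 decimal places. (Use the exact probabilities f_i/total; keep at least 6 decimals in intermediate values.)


Per-symbol terms -p_i * log2(p_i) with p_i = f_i/34:
  p = 16/34 = 0.470588: log2(p) = -1.087463, -p*log2(p) = 0.511747
  p = 6/34 = 0.176471: log2(p) = -2.502500, -p*log2(p) = 0.441618
  p = 12/34 = 0.352941: log2(p) = -1.502500, -p*log2(p) = 0.530294
H = 0.511747 + 0.441618 + 0.530294 = 1.483659

H = 1.4837 bits/symbol


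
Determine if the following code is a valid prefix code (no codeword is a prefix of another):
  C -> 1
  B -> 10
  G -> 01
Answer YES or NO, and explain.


Checking each pair (does one codeword prefix another?):
  C='1' vs B='10': prefix -- VIOLATION

NO -- this is NOT a valid prefix code. C (1) is a prefix of B (10).


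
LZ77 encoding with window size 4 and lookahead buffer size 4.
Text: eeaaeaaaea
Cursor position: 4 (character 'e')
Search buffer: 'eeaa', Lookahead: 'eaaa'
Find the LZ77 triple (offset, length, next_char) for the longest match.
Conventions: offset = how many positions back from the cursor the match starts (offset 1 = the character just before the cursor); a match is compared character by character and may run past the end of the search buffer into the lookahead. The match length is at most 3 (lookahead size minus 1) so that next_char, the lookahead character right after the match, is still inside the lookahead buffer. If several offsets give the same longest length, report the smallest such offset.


Try each offset into the search buffer:
  offset=1 (pos 3, char 'a'): match length 0
  offset=2 (pos 2, char 'a'): match length 0
  offset=3 (pos 1, char 'e'): match length 3
  offset=4 (pos 0, char 'e'): match length 1
Longest match has length 3 at offset 3.
next_char = character at position 4 + 3 = 7 -> 'a'

Best match: offset=3, length=3 (matching 'eaa' starting at position 1)
LZ77 triple: (3, 3, 'a')


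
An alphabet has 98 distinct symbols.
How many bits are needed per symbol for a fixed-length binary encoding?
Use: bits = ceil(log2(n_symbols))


log2(98) = 6.6147
Bracket: 2^6 = 64 < 98 <= 2^7 = 128
So ceil(log2(98)) = 7

bits = ceil(log2(98)) = ceil(6.6147) = 7 bits


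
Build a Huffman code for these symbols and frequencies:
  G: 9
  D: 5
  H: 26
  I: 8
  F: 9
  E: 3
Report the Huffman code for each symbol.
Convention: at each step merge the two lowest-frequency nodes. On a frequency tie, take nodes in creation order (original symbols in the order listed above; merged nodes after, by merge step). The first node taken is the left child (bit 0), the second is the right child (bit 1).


Huffman tree construction:
Step 1: Merge E(3) + D(5) = 8
Step 2: Merge I(8) + (E+D)(8) = 16
Step 3: Merge G(9) + F(9) = 18
Step 4: Merge (I+(E+D))(16) + (G+F)(18) = 34
Step 5: Merge H(26) + ((I+(E+D))+(G+F))(34) = 60
Read each symbol's code off the tree from the root (left child = 0, right child = 1).

Codes:
  G: 110 (length 3)
  D: 1011 (length 4)
  H: 0 (length 1)
  I: 100 (length 3)
  F: 111 (length 3)
  E: 1010 (length 4)
Average code length: 136/60 = 2.2667 bits/symbol
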